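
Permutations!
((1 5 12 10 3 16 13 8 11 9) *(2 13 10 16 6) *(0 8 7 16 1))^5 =(0 8 11 9)(1 12 5)(2 3 16 13 6 10 7) =[8, 12, 3, 16, 4, 1, 10, 2, 11, 0, 7, 9, 5, 6, 14, 15, 13]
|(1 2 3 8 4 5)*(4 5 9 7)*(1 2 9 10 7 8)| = 6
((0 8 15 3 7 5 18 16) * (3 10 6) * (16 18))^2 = (18)(0 15 6 7 16 8 10 3 5) = [15, 1, 2, 5, 4, 0, 7, 16, 10, 9, 3, 11, 12, 13, 14, 6, 8, 17, 18]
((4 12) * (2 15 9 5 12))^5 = [0, 1, 4, 3, 12, 9, 6, 7, 8, 15, 10, 11, 5, 13, 14, 2] = (2 4 12 5 9 15)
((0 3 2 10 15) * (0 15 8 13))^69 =(15)(0 10)(2 13)(3 8) =[10, 1, 13, 8, 4, 5, 6, 7, 3, 9, 0, 11, 12, 2, 14, 15]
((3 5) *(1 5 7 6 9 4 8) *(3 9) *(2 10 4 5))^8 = (1 4 2 8 10)(3 6 7) = [0, 4, 8, 6, 2, 5, 7, 3, 10, 9, 1]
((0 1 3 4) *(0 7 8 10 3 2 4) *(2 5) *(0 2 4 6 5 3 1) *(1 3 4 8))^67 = (1 4 7)(2 6 5 8 10 3) = [0, 4, 6, 2, 7, 8, 5, 1, 10, 9, 3]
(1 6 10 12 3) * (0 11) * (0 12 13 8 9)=[11, 6, 2, 1, 4, 5, 10, 7, 9, 0, 13, 12, 3, 8]=(0 11 12 3 1 6 10 13 8 9)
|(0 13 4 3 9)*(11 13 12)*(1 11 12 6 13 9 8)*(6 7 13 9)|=|(0 7 13 4 3 8 1 11 6 9)|=10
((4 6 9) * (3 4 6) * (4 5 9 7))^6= (9)= [0, 1, 2, 3, 4, 5, 6, 7, 8, 9]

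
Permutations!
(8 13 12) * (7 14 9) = (7 14 9)(8 13 12) = [0, 1, 2, 3, 4, 5, 6, 14, 13, 7, 10, 11, 8, 12, 9]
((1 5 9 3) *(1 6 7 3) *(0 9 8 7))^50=(0 1 8 3)(5 7 6 9)=[1, 8, 2, 0, 4, 7, 9, 6, 3, 5]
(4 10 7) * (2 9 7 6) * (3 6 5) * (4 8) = [0, 1, 9, 6, 10, 3, 2, 8, 4, 7, 5] = (2 9 7 8 4 10 5 3 6)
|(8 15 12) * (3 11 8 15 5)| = 4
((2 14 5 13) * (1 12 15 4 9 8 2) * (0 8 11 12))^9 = (0 2 5 1 8 14 13)(4 15 12 11 9) = [2, 8, 5, 3, 15, 1, 6, 7, 14, 4, 10, 9, 11, 0, 13, 12]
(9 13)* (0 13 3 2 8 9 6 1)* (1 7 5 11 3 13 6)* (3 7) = (0 6 3 2 8 9 13 1)(5 11 7) = [6, 0, 8, 2, 4, 11, 3, 5, 9, 13, 10, 7, 12, 1]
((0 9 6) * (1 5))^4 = (0 9 6) = [9, 1, 2, 3, 4, 5, 0, 7, 8, 6]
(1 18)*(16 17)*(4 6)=(1 18)(4 6)(16 17)=[0, 18, 2, 3, 6, 5, 4, 7, 8, 9, 10, 11, 12, 13, 14, 15, 17, 16, 1]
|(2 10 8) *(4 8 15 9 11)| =|(2 10 15 9 11 4 8)| =7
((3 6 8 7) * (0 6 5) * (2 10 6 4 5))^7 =(0 4 5)(2 10 6 8 7 3) =[4, 1, 10, 2, 5, 0, 8, 3, 7, 9, 6]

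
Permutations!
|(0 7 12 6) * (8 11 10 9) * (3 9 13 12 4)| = 11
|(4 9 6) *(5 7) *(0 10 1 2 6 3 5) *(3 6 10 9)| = |(0 9 6 4 3 5 7)(1 2 10)| = 21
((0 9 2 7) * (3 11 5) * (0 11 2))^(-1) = (0 9)(2 3 5 11 7) = [9, 1, 3, 5, 4, 11, 6, 2, 8, 0, 10, 7]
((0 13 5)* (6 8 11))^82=(0 13 5)(6 8 11)=[13, 1, 2, 3, 4, 0, 8, 7, 11, 9, 10, 6, 12, 5]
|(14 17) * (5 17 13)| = |(5 17 14 13)| = 4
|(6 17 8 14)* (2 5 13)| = |(2 5 13)(6 17 8 14)| = 12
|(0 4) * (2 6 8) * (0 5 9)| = |(0 4 5 9)(2 6 8)| = 12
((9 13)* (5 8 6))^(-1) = (5 6 8)(9 13) = [0, 1, 2, 3, 4, 6, 8, 7, 5, 13, 10, 11, 12, 9]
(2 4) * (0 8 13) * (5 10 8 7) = (0 7 5 10 8 13)(2 4) = [7, 1, 4, 3, 2, 10, 6, 5, 13, 9, 8, 11, 12, 0]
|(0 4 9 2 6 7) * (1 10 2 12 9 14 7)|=|(0 4 14 7)(1 10 2 6)(9 12)|=4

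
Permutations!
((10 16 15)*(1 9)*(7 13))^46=[0, 1, 2, 3, 4, 5, 6, 7, 8, 9, 16, 11, 12, 13, 14, 10, 15]=(10 16 15)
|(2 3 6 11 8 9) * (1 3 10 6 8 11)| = |(11)(1 3 8 9 2 10 6)| = 7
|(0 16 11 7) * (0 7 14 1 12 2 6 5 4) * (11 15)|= |(0 16 15 11 14 1 12 2 6 5 4)|= 11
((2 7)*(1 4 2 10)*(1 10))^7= (10)(1 7 2 4)= [0, 7, 4, 3, 1, 5, 6, 2, 8, 9, 10]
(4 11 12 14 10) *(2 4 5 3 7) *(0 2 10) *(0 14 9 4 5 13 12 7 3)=(14)(0 2 5)(4 11 7 10 13 12 9)=[2, 1, 5, 3, 11, 0, 6, 10, 8, 4, 13, 7, 9, 12, 14]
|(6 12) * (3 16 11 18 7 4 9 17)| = |(3 16 11 18 7 4 9 17)(6 12)| = 8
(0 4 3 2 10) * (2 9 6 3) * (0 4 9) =(0 9 6 3)(2 10 4) =[9, 1, 10, 0, 2, 5, 3, 7, 8, 6, 4]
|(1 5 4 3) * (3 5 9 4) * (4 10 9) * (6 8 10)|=4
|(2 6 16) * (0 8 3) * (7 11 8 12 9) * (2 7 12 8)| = |(0 8 3)(2 6 16 7 11)(9 12)| = 30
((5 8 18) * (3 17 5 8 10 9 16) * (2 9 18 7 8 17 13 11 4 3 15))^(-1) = (2 15 16 9)(3 4 11 13)(5 17 18 10)(7 8) = [0, 1, 15, 4, 11, 17, 6, 8, 7, 2, 5, 13, 12, 3, 14, 16, 9, 18, 10]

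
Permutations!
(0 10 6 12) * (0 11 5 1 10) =[0, 10, 2, 3, 4, 1, 12, 7, 8, 9, 6, 5, 11] =(1 10 6 12 11 5)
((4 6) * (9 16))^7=(4 6)(9 16)=[0, 1, 2, 3, 6, 5, 4, 7, 8, 16, 10, 11, 12, 13, 14, 15, 9]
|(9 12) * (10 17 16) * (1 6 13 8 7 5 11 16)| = 10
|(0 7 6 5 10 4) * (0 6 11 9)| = 4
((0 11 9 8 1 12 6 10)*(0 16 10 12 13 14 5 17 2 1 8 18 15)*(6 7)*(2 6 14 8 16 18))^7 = (0 16 2 15 8 9 18 13 11 10 1)(5 17 6 12 7 14) = [16, 0, 15, 3, 4, 17, 12, 14, 9, 18, 1, 10, 7, 11, 5, 8, 2, 6, 13]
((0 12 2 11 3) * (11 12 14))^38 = (0 11)(3 14) = [11, 1, 2, 14, 4, 5, 6, 7, 8, 9, 10, 0, 12, 13, 3]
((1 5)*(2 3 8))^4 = (2 3 8) = [0, 1, 3, 8, 4, 5, 6, 7, 2]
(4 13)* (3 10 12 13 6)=(3 10 12 13 4 6)=[0, 1, 2, 10, 6, 5, 3, 7, 8, 9, 12, 11, 13, 4]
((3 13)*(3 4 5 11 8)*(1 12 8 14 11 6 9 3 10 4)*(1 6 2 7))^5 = [0, 5, 10, 13, 12, 8, 9, 4, 7, 3, 1, 14, 2, 6, 11] = (1 5 8 7 4 12 2 10)(3 13 6 9)(11 14)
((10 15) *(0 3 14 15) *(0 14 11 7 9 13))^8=(0 11 9)(3 7 13)(10 15 14)=[11, 1, 2, 7, 4, 5, 6, 13, 8, 0, 15, 9, 12, 3, 10, 14]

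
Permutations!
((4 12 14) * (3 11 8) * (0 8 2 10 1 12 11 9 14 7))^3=[9, 0, 12, 4, 10, 5, 6, 3, 14, 11, 7, 1, 8, 13, 2]=(0 9 11 1)(2 12 8 14)(3 4 10 7)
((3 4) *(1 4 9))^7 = (1 9 3 4) = [0, 9, 2, 4, 1, 5, 6, 7, 8, 3]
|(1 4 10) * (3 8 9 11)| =|(1 4 10)(3 8 9 11)| =12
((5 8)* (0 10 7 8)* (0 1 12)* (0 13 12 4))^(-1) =[4, 5, 2, 3, 1, 8, 6, 10, 7, 9, 0, 11, 13, 12] =(0 4 1 5 8 7 10)(12 13)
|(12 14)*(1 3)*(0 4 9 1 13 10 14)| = 9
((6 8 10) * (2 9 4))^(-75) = (10) = [0, 1, 2, 3, 4, 5, 6, 7, 8, 9, 10]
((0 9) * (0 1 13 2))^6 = [9, 13, 0, 3, 4, 5, 6, 7, 8, 1, 10, 11, 12, 2] = (0 9 1 13 2)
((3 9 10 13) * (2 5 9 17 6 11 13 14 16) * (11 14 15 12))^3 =(2 10 11 17 16 9 12 3 14 5 15 13 6) =[0, 1, 10, 14, 4, 15, 2, 7, 8, 12, 11, 17, 3, 6, 5, 13, 9, 16]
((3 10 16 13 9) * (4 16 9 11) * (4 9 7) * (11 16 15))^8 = [0, 1, 2, 10, 15, 5, 6, 4, 8, 3, 7, 9, 12, 13, 14, 11, 16] = (16)(3 10 7 4 15 11 9)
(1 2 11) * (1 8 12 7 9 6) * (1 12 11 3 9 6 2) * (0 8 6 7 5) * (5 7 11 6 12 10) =[8, 1, 3, 9, 4, 0, 10, 11, 6, 2, 5, 12, 7] =(0 8 6 10 5)(2 3 9)(7 11 12)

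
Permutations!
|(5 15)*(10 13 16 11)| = 4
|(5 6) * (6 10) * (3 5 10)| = 2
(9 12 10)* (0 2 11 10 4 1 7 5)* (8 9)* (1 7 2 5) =(0 5)(1 2 11 10 8 9 12 4 7) =[5, 2, 11, 3, 7, 0, 6, 1, 9, 12, 8, 10, 4]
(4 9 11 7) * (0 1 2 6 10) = (0 1 2 6 10)(4 9 11 7) = [1, 2, 6, 3, 9, 5, 10, 4, 8, 11, 0, 7]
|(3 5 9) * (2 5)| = |(2 5 9 3)| = 4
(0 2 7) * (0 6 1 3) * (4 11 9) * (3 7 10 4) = (0 2 10 4 11 9 3)(1 7 6) = [2, 7, 10, 0, 11, 5, 1, 6, 8, 3, 4, 9]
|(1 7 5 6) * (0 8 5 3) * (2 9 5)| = |(0 8 2 9 5 6 1 7 3)| = 9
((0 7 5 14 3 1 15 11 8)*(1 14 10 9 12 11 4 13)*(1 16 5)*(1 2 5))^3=(0 5 12)(1 13 15 16 4)(2 9 8)(3 14)(7 10 11)=[5, 13, 9, 14, 1, 12, 6, 10, 2, 8, 11, 7, 0, 15, 3, 16, 4]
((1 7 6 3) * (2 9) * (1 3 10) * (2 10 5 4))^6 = (1 9 4 6)(2 5 7 10) = [0, 9, 5, 3, 6, 7, 1, 10, 8, 4, 2]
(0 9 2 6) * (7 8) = (0 9 2 6)(7 8) = [9, 1, 6, 3, 4, 5, 0, 8, 7, 2]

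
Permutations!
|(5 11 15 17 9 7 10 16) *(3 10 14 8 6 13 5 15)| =13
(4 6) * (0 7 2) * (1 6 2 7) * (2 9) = (0 1 6 4 9 2) = [1, 6, 0, 3, 9, 5, 4, 7, 8, 2]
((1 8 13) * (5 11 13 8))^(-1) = [0, 13, 2, 3, 4, 1, 6, 7, 8, 9, 10, 5, 12, 11] = (1 13 11 5)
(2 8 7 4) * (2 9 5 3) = (2 8 7 4 9 5 3) = [0, 1, 8, 2, 9, 3, 6, 4, 7, 5]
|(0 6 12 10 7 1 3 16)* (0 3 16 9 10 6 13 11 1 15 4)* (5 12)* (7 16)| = |(0 13 11 1 7 15 4)(3 9 10 16)(5 12 6)| = 84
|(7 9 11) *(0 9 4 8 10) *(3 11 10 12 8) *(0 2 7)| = 8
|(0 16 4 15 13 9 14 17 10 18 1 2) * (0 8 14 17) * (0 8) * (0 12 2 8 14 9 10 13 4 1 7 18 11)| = 18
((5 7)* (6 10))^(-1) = (5 7)(6 10) = [0, 1, 2, 3, 4, 7, 10, 5, 8, 9, 6]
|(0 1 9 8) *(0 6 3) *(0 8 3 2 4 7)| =|(0 1 9 3 8 6 2 4 7)| =9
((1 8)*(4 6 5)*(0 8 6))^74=(0 1 5)(4 8 6)=[1, 5, 2, 3, 8, 0, 4, 7, 6]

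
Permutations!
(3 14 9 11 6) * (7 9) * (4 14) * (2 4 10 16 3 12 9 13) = [0, 1, 4, 10, 14, 5, 12, 13, 8, 11, 16, 6, 9, 2, 7, 15, 3] = (2 4 14 7 13)(3 10 16)(6 12 9 11)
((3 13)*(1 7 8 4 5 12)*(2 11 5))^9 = [0, 7, 11, 13, 2, 12, 6, 8, 4, 9, 10, 5, 1, 3] = (1 7 8 4 2 11 5 12)(3 13)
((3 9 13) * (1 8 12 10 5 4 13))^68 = (1 4 8 13 12 3 10 9 5) = [0, 4, 2, 10, 8, 1, 6, 7, 13, 5, 9, 11, 3, 12]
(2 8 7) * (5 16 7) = (2 8 5 16 7) = [0, 1, 8, 3, 4, 16, 6, 2, 5, 9, 10, 11, 12, 13, 14, 15, 7]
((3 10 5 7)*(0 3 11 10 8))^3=(5 10 11 7)=[0, 1, 2, 3, 4, 10, 6, 5, 8, 9, 11, 7]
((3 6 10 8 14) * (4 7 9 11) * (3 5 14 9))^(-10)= [0, 1, 2, 4, 9, 5, 7, 11, 6, 10, 3, 8, 12, 13, 14]= (14)(3 4 9 10)(6 7 11 8)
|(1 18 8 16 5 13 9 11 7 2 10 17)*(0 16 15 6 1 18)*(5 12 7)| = |(0 16 12 7 2 10 17 18 8 15 6 1)(5 13 9 11)| = 12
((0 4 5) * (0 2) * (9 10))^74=(10)(0 5)(2 4)=[5, 1, 4, 3, 2, 0, 6, 7, 8, 9, 10]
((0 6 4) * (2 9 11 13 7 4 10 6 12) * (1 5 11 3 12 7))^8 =(13)(0 4 7) =[4, 1, 2, 3, 7, 5, 6, 0, 8, 9, 10, 11, 12, 13]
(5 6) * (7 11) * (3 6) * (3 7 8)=(3 6 5 7 11 8)=[0, 1, 2, 6, 4, 7, 5, 11, 3, 9, 10, 8]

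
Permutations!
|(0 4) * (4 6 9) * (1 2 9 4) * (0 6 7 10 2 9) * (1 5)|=12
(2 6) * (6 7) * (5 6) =(2 7 5 6) =[0, 1, 7, 3, 4, 6, 2, 5]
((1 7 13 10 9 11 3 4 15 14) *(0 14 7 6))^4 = (3 13)(4 10)(7 11)(9 15) = [0, 1, 2, 13, 10, 5, 6, 11, 8, 15, 4, 7, 12, 3, 14, 9]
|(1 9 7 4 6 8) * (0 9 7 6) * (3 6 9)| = 7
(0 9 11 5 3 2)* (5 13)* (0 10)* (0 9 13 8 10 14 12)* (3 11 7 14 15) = (0 13 5 11 8 10 9 7 14 12)(2 15 3) = [13, 1, 15, 2, 4, 11, 6, 14, 10, 7, 9, 8, 0, 5, 12, 3]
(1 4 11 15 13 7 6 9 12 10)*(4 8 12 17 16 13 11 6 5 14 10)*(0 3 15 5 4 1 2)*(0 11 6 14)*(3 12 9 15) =[12, 8, 11, 3, 14, 0, 15, 4, 9, 17, 2, 5, 1, 7, 10, 6, 13, 16] =(0 12 1 8 9 17 16 13 7 4 14 10 2 11 5)(6 15)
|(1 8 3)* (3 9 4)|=5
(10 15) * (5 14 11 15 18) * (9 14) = (5 9 14 11 15 10 18) = [0, 1, 2, 3, 4, 9, 6, 7, 8, 14, 18, 15, 12, 13, 11, 10, 16, 17, 5]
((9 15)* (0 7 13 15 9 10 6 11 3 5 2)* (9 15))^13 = [13, 1, 7, 2, 4, 0, 3, 9, 8, 10, 11, 5, 12, 15, 14, 6] = (0 13 15 6 3 2 7 9 10 11 5)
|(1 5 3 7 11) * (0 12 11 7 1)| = 3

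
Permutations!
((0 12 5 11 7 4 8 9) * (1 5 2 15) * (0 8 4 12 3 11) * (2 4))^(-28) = (0 11 12 2 1)(3 7 4 15 5) = [11, 0, 1, 7, 15, 3, 6, 4, 8, 9, 10, 12, 2, 13, 14, 5]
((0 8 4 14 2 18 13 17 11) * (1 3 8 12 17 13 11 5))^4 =(0 1 14)(2 12 3)(4 11 5)(8 18 17) =[1, 14, 12, 2, 11, 4, 6, 7, 18, 9, 10, 5, 3, 13, 0, 15, 16, 8, 17]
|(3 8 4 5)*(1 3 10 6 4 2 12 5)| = |(1 3 8 2 12 5 10 6 4)| = 9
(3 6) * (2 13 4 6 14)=(2 13 4 6 3 14)=[0, 1, 13, 14, 6, 5, 3, 7, 8, 9, 10, 11, 12, 4, 2]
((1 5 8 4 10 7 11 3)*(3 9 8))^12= (11)= [0, 1, 2, 3, 4, 5, 6, 7, 8, 9, 10, 11]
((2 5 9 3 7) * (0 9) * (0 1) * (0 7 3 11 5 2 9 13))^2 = (13)(1 9 5 7 11) = [0, 9, 2, 3, 4, 7, 6, 11, 8, 5, 10, 1, 12, 13]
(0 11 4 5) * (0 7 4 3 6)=[11, 1, 2, 6, 5, 7, 0, 4, 8, 9, 10, 3]=(0 11 3 6)(4 5 7)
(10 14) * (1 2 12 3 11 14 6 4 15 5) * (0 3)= (0 3 11 14 10 6 4 15 5 1 2 12)= [3, 2, 12, 11, 15, 1, 4, 7, 8, 9, 6, 14, 0, 13, 10, 5]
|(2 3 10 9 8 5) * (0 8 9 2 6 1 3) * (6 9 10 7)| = |(0 8 5 9 10 2)(1 3 7 6)| = 12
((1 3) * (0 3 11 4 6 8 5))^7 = [5, 3, 2, 0, 11, 8, 4, 7, 6, 9, 10, 1] = (0 5 8 6 4 11 1 3)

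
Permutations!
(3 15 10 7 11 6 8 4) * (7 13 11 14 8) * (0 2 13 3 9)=(0 2 13 11 6 7 14 8 4 9)(3 15 10)=[2, 1, 13, 15, 9, 5, 7, 14, 4, 0, 3, 6, 12, 11, 8, 10]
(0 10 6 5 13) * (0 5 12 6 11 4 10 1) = (0 1)(4 10 11)(5 13)(6 12) = [1, 0, 2, 3, 10, 13, 12, 7, 8, 9, 11, 4, 6, 5]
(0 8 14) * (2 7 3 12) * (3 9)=(0 8 14)(2 7 9 3 12)=[8, 1, 7, 12, 4, 5, 6, 9, 14, 3, 10, 11, 2, 13, 0]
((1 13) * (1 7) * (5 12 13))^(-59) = (1 5 12 13 7) = [0, 5, 2, 3, 4, 12, 6, 1, 8, 9, 10, 11, 13, 7]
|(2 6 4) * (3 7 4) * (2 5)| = |(2 6 3 7 4 5)| = 6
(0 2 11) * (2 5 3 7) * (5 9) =(0 9 5 3 7 2 11) =[9, 1, 11, 7, 4, 3, 6, 2, 8, 5, 10, 0]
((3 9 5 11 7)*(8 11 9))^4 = (11) = [0, 1, 2, 3, 4, 5, 6, 7, 8, 9, 10, 11]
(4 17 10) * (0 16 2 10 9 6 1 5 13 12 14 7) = (0 16 2 10 4 17 9 6 1 5 13 12 14 7) = [16, 5, 10, 3, 17, 13, 1, 0, 8, 6, 4, 11, 14, 12, 7, 15, 2, 9]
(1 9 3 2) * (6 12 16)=(1 9 3 2)(6 12 16)=[0, 9, 1, 2, 4, 5, 12, 7, 8, 3, 10, 11, 16, 13, 14, 15, 6]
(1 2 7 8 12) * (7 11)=(1 2 11 7 8 12)=[0, 2, 11, 3, 4, 5, 6, 8, 12, 9, 10, 7, 1]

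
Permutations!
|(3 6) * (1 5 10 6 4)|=|(1 5 10 6 3 4)|=6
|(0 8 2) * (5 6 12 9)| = |(0 8 2)(5 6 12 9)| = 12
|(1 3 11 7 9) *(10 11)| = |(1 3 10 11 7 9)| = 6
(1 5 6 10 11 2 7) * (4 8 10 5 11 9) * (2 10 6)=[0, 11, 7, 3, 8, 2, 5, 1, 6, 4, 9, 10]=(1 11 10 9 4 8 6 5 2 7)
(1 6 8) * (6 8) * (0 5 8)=[5, 0, 2, 3, 4, 8, 6, 7, 1]=(0 5 8 1)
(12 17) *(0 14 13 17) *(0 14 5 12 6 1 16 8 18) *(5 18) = (0 18)(1 16 8 5 12 14 13 17 6) = [18, 16, 2, 3, 4, 12, 1, 7, 5, 9, 10, 11, 14, 17, 13, 15, 8, 6, 0]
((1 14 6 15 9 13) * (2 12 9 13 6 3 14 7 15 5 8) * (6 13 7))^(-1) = [0, 13, 8, 14, 4, 6, 1, 15, 5, 12, 10, 11, 2, 9, 3, 7] = (1 13 9 12 2 8 5 6)(3 14)(7 15)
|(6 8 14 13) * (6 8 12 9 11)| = 12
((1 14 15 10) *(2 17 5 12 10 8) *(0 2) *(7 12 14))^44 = (0 17 14 8 2 5 15) = [17, 1, 5, 3, 4, 15, 6, 7, 2, 9, 10, 11, 12, 13, 8, 0, 16, 14]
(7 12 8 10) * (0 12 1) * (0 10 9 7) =(0 12 8 9 7 1 10) =[12, 10, 2, 3, 4, 5, 6, 1, 9, 7, 0, 11, 8]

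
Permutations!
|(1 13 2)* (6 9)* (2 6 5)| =|(1 13 6 9 5 2)| =6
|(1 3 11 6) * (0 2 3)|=6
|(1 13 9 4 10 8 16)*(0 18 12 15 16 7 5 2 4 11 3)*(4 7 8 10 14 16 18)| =|(0 4 14 16 1 13 9 11 3)(2 7 5)(12 15 18)| =9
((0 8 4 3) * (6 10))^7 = [3, 1, 2, 4, 8, 5, 10, 7, 0, 9, 6] = (0 3 4 8)(6 10)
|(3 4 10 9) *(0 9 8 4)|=3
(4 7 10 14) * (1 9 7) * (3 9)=(1 3 9 7 10 14 4)=[0, 3, 2, 9, 1, 5, 6, 10, 8, 7, 14, 11, 12, 13, 4]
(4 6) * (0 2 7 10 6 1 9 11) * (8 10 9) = (0 2 7 9 11)(1 8 10 6 4) = [2, 8, 7, 3, 1, 5, 4, 9, 10, 11, 6, 0]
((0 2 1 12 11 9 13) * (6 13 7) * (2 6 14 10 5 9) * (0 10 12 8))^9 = (0 11 9 6 2 7 13 1 14 10 8 12 5) = [11, 14, 7, 3, 4, 0, 2, 13, 12, 6, 8, 9, 5, 1, 10]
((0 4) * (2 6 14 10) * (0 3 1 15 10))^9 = [0, 1, 2, 3, 4, 5, 6, 7, 8, 9, 10, 11, 12, 13, 14, 15] = (15)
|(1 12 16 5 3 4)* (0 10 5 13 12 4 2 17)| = |(0 10 5 3 2 17)(1 4)(12 16 13)| = 6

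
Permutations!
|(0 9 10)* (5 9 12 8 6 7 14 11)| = |(0 12 8 6 7 14 11 5 9 10)| = 10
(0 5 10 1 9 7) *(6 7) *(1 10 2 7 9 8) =[5, 8, 7, 3, 4, 2, 9, 0, 1, 6, 10] =(10)(0 5 2 7)(1 8)(6 9)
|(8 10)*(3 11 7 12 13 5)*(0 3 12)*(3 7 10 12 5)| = |(0 7)(3 11 10 8 12 13)| = 6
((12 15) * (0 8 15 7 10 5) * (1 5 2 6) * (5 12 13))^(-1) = [5, 6, 10, 3, 4, 13, 2, 12, 0, 9, 7, 11, 1, 15, 14, 8] = (0 5 13 15 8)(1 6 2 10 7 12)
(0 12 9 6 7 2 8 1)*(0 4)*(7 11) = (0 12 9 6 11 7 2 8 1 4) = [12, 4, 8, 3, 0, 5, 11, 2, 1, 6, 10, 7, 9]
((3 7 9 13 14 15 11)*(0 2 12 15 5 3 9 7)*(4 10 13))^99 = [15, 1, 11, 12, 14, 2, 6, 7, 8, 13, 5, 10, 9, 3, 0, 4] = (0 15 4 14)(2 11 10 5)(3 12 9 13)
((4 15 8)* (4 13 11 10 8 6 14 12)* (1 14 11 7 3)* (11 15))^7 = (1 13 11 14 7 10 12 3 8 4)(6 15) = [0, 13, 2, 8, 1, 5, 15, 10, 4, 9, 12, 14, 3, 11, 7, 6]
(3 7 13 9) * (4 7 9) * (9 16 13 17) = (3 16 13 4 7 17 9) = [0, 1, 2, 16, 7, 5, 6, 17, 8, 3, 10, 11, 12, 4, 14, 15, 13, 9]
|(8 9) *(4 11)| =2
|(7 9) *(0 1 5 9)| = |(0 1 5 9 7)| = 5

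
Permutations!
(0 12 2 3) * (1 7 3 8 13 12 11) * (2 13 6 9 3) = (0 11 1 7 2 8 6 9 3)(12 13) = [11, 7, 8, 0, 4, 5, 9, 2, 6, 3, 10, 1, 13, 12]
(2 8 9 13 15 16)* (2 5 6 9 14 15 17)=(2 8 14 15 16 5 6 9 13 17)=[0, 1, 8, 3, 4, 6, 9, 7, 14, 13, 10, 11, 12, 17, 15, 16, 5, 2]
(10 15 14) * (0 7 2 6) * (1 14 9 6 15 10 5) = (0 7 2 15 9 6)(1 14 5) = [7, 14, 15, 3, 4, 1, 0, 2, 8, 6, 10, 11, 12, 13, 5, 9]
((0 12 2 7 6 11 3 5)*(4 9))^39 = (0 5 3 11 6 7 2 12)(4 9) = [5, 1, 12, 11, 9, 3, 7, 2, 8, 4, 10, 6, 0]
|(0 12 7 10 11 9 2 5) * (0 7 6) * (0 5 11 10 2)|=8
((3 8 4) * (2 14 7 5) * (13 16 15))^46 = (2 7)(3 8 4)(5 14)(13 16 15) = [0, 1, 7, 8, 3, 14, 6, 2, 4, 9, 10, 11, 12, 16, 5, 13, 15]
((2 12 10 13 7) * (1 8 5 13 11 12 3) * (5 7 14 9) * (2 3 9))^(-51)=(1 8 7 3)(2 14 13 5 9)=[0, 8, 14, 1, 4, 9, 6, 3, 7, 2, 10, 11, 12, 5, 13]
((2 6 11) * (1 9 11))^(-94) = (1 9 11 2 6) = [0, 9, 6, 3, 4, 5, 1, 7, 8, 11, 10, 2]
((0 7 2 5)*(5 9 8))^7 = (0 7 2 9 8 5) = [7, 1, 9, 3, 4, 0, 6, 2, 5, 8]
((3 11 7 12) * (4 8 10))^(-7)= [0, 1, 2, 11, 10, 5, 6, 12, 4, 9, 8, 7, 3]= (3 11 7 12)(4 10 8)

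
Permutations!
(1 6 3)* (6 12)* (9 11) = (1 12 6 3)(9 11) = [0, 12, 2, 1, 4, 5, 3, 7, 8, 11, 10, 9, 6]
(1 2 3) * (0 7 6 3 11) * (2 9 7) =(0 2 11)(1 9 7 6 3) =[2, 9, 11, 1, 4, 5, 3, 6, 8, 7, 10, 0]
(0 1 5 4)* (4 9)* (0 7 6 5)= (0 1)(4 7 6 5 9)= [1, 0, 2, 3, 7, 9, 5, 6, 8, 4]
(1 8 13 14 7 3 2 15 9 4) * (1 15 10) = (1 8 13 14 7 3 2 10)(4 15 9) = [0, 8, 10, 2, 15, 5, 6, 3, 13, 4, 1, 11, 12, 14, 7, 9]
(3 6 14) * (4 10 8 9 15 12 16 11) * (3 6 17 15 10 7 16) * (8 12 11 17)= (3 8 9 10 12)(4 7 16 17 15 11)(6 14)= [0, 1, 2, 8, 7, 5, 14, 16, 9, 10, 12, 4, 3, 13, 6, 11, 17, 15]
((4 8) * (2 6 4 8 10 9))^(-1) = (2 9 10 4 6) = [0, 1, 9, 3, 6, 5, 2, 7, 8, 10, 4]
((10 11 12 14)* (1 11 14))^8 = (14)(1 12 11) = [0, 12, 2, 3, 4, 5, 6, 7, 8, 9, 10, 1, 11, 13, 14]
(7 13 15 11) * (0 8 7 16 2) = (0 8 7 13 15 11 16 2) = [8, 1, 0, 3, 4, 5, 6, 13, 7, 9, 10, 16, 12, 15, 14, 11, 2]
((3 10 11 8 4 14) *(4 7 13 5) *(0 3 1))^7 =(0 5 11 1 13 10 14 7 3 4 8) =[5, 13, 2, 4, 8, 11, 6, 3, 0, 9, 14, 1, 12, 10, 7]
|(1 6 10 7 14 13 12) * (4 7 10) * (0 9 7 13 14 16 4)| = 9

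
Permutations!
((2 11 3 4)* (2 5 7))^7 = (2 11 3 4 5 7) = [0, 1, 11, 4, 5, 7, 6, 2, 8, 9, 10, 3]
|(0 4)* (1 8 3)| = 6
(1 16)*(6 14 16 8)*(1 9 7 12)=[0, 8, 2, 3, 4, 5, 14, 12, 6, 7, 10, 11, 1, 13, 16, 15, 9]=(1 8 6 14 16 9 7 12)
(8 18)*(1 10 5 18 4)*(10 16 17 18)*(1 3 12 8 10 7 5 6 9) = [0, 16, 2, 12, 3, 7, 9, 5, 4, 1, 6, 11, 8, 13, 14, 15, 17, 18, 10] = (1 16 17 18 10 6 9)(3 12 8 4)(5 7)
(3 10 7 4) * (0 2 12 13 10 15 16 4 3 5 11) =(0 2 12 13 10 7 3 15 16 4 5 11) =[2, 1, 12, 15, 5, 11, 6, 3, 8, 9, 7, 0, 13, 10, 14, 16, 4]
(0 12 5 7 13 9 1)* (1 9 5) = [12, 0, 2, 3, 4, 7, 6, 13, 8, 9, 10, 11, 1, 5] = (0 12 1)(5 7 13)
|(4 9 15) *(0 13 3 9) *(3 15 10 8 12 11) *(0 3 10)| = 12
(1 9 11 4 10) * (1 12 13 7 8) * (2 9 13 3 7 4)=(1 13 4 10 12 3 7 8)(2 9 11)=[0, 13, 9, 7, 10, 5, 6, 8, 1, 11, 12, 2, 3, 4]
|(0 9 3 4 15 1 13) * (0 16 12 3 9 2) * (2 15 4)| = |(0 15 1 13 16 12 3 2)| = 8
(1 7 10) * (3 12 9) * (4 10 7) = (1 4 10)(3 12 9) = [0, 4, 2, 12, 10, 5, 6, 7, 8, 3, 1, 11, 9]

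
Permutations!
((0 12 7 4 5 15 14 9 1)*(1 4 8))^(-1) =(0 1 8 7 12)(4 9 14 15 5) =[1, 8, 2, 3, 9, 4, 6, 12, 7, 14, 10, 11, 0, 13, 15, 5]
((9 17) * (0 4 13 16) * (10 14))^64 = (17) = [0, 1, 2, 3, 4, 5, 6, 7, 8, 9, 10, 11, 12, 13, 14, 15, 16, 17]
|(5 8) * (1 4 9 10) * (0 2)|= 4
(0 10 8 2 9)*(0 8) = (0 10)(2 9 8) = [10, 1, 9, 3, 4, 5, 6, 7, 2, 8, 0]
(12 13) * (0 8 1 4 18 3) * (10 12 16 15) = (0 8 1 4 18 3)(10 12 13 16 15) = [8, 4, 2, 0, 18, 5, 6, 7, 1, 9, 12, 11, 13, 16, 14, 10, 15, 17, 3]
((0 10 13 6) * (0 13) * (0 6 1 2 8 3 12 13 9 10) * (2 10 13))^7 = (1 6 13 10 9)(2 12 3 8) = [0, 6, 12, 8, 4, 5, 13, 7, 2, 1, 9, 11, 3, 10]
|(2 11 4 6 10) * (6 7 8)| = 7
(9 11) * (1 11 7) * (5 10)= (1 11 9 7)(5 10)= [0, 11, 2, 3, 4, 10, 6, 1, 8, 7, 5, 9]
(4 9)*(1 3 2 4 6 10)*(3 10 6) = (1 10)(2 4 9 3) = [0, 10, 4, 2, 9, 5, 6, 7, 8, 3, 1]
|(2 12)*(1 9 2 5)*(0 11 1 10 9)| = |(0 11 1)(2 12 5 10 9)| = 15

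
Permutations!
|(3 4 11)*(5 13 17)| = |(3 4 11)(5 13 17)| = 3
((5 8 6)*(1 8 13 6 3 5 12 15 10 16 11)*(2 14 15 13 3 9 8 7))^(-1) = (1 11 16 10 15 14 2 7)(3 5)(6 13 12)(8 9) = [0, 11, 7, 5, 4, 3, 13, 1, 9, 8, 15, 16, 6, 12, 2, 14, 10]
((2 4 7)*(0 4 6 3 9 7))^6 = [0, 1, 6, 9, 4, 5, 3, 2, 8, 7] = (2 6 3 9 7)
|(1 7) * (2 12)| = |(1 7)(2 12)| = 2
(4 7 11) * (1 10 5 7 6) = (1 10 5 7 11 4 6) = [0, 10, 2, 3, 6, 7, 1, 11, 8, 9, 5, 4]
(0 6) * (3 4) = (0 6)(3 4) = [6, 1, 2, 4, 3, 5, 0]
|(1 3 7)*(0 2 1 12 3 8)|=12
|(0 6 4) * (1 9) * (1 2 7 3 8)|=|(0 6 4)(1 9 2 7 3 8)|=6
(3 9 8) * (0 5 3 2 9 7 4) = (0 5 3 7 4)(2 9 8) = [5, 1, 9, 7, 0, 3, 6, 4, 2, 8]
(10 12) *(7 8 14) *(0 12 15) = (0 12 10 15)(7 8 14) = [12, 1, 2, 3, 4, 5, 6, 8, 14, 9, 15, 11, 10, 13, 7, 0]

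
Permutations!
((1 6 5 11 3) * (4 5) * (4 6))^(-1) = [0, 3, 2, 11, 1, 4, 6, 7, 8, 9, 10, 5] = (1 3 11 5 4)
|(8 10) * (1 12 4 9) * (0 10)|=12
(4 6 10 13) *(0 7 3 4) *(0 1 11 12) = [7, 11, 2, 4, 6, 5, 10, 3, 8, 9, 13, 12, 0, 1] = (0 7 3 4 6 10 13 1 11 12)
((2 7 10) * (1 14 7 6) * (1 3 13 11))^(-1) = [0, 11, 10, 6, 4, 5, 2, 14, 8, 9, 7, 13, 12, 3, 1] = (1 11 13 3 6 2 10 7 14)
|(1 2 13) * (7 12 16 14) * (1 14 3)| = 8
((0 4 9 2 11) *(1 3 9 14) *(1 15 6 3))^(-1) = (0 11 2 9 3 6 15 14 4) = [11, 1, 9, 6, 0, 5, 15, 7, 8, 3, 10, 2, 12, 13, 4, 14]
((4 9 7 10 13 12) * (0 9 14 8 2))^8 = (0 8 4 13 7)(2 14 12 10 9) = [8, 1, 14, 3, 13, 5, 6, 0, 4, 2, 9, 11, 10, 7, 12]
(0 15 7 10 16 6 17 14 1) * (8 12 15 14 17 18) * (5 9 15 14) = (0 5 9 15 7 10 16 6 18 8 12 14 1) = [5, 0, 2, 3, 4, 9, 18, 10, 12, 15, 16, 11, 14, 13, 1, 7, 6, 17, 8]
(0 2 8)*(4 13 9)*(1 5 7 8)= [2, 5, 1, 3, 13, 7, 6, 8, 0, 4, 10, 11, 12, 9]= (0 2 1 5 7 8)(4 13 9)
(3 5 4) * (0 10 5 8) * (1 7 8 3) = [10, 7, 2, 3, 1, 4, 6, 8, 0, 9, 5] = (0 10 5 4 1 7 8)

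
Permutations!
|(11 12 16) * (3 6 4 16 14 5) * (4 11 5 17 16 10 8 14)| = |(3 6 11 12 4 10 8 14 17 16 5)| = 11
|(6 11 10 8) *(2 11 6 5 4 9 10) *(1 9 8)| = 6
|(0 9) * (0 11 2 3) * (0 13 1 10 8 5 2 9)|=14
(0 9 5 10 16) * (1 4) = (0 9 5 10 16)(1 4) = [9, 4, 2, 3, 1, 10, 6, 7, 8, 5, 16, 11, 12, 13, 14, 15, 0]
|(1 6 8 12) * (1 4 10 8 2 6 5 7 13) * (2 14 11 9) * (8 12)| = |(1 5 7 13)(2 6 14 11 9)(4 10 12)| = 60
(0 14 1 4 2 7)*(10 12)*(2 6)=[14, 4, 7, 3, 6, 5, 2, 0, 8, 9, 12, 11, 10, 13, 1]=(0 14 1 4 6 2 7)(10 12)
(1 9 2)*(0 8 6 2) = (0 8 6 2 1 9) = [8, 9, 1, 3, 4, 5, 2, 7, 6, 0]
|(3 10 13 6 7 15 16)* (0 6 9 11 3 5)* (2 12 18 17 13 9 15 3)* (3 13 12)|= |(0 6 7 13 15 16 5)(2 3 10 9 11)(12 18 17)|= 105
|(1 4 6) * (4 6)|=|(1 6)|=2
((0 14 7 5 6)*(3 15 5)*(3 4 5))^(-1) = (0 6 5 4 7 14)(3 15) = [6, 1, 2, 15, 7, 4, 5, 14, 8, 9, 10, 11, 12, 13, 0, 3]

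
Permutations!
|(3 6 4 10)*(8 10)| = |(3 6 4 8 10)| = 5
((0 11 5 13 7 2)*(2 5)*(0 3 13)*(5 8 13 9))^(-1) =[5, 1, 11, 2, 4, 9, 6, 13, 7, 3, 10, 0, 12, 8] =(0 5 9 3 2 11)(7 13 8)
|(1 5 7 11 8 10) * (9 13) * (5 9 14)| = |(1 9 13 14 5 7 11 8 10)| = 9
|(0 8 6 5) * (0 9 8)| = |(5 9 8 6)| = 4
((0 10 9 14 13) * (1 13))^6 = (14) = [0, 1, 2, 3, 4, 5, 6, 7, 8, 9, 10, 11, 12, 13, 14]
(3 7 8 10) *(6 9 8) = [0, 1, 2, 7, 4, 5, 9, 6, 10, 8, 3] = (3 7 6 9 8 10)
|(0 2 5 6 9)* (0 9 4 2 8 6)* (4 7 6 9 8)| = |(0 4 2 5)(6 7)(8 9)| = 4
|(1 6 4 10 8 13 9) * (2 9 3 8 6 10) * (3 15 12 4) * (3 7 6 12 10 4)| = |(1 4 2 9)(3 8 13 15 10 12)(6 7)| = 12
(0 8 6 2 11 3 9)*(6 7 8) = [6, 1, 11, 9, 4, 5, 2, 8, 7, 0, 10, 3] = (0 6 2 11 3 9)(7 8)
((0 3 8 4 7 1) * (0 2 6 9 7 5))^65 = (9) = [0, 1, 2, 3, 4, 5, 6, 7, 8, 9]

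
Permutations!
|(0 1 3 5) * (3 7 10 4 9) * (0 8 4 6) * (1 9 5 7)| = 6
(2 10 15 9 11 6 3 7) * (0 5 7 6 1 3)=(0 5 7 2 10 15 9 11 1 3 6)=[5, 3, 10, 6, 4, 7, 0, 2, 8, 11, 15, 1, 12, 13, 14, 9]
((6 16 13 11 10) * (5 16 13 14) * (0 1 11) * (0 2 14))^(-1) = (0 16 5 14 2 13 6 10 11 1) = [16, 0, 13, 3, 4, 14, 10, 7, 8, 9, 11, 1, 12, 6, 2, 15, 5]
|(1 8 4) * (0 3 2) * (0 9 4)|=7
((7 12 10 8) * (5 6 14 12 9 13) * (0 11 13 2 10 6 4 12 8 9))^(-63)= (0 14 4 11 8 12 13 7 6 5)= [14, 1, 2, 3, 11, 0, 5, 6, 12, 9, 10, 8, 13, 7, 4]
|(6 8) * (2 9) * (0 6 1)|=|(0 6 8 1)(2 9)|=4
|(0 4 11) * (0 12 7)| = |(0 4 11 12 7)| = 5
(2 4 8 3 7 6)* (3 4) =(2 3 7 6)(4 8) =[0, 1, 3, 7, 8, 5, 2, 6, 4]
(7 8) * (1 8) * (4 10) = (1 8 7)(4 10) = [0, 8, 2, 3, 10, 5, 6, 1, 7, 9, 4]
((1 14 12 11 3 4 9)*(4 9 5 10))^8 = (1 12 3)(4 10 5)(9 14 11) = [0, 12, 2, 1, 10, 4, 6, 7, 8, 14, 5, 9, 3, 13, 11]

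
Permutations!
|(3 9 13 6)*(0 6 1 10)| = |(0 6 3 9 13 1 10)| = 7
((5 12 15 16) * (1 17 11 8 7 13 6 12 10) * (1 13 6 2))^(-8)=(1 6 10 11 15 2 7 5 17 12 13 8 16)=[0, 6, 7, 3, 4, 17, 10, 5, 16, 9, 11, 15, 13, 8, 14, 2, 1, 12]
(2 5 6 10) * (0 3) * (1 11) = (0 3)(1 11)(2 5 6 10) = [3, 11, 5, 0, 4, 6, 10, 7, 8, 9, 2, 1]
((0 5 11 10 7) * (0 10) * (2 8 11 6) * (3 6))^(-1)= (0 11 8 2 6 3 5)(7 10)= [11, 1, 6, 5, 4, 0, 3, 10, 2, 9, 7, 8]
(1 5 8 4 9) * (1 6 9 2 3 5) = (2 3 5 8 4)(6 9) = [0, 1, 3, 5, 2, 8, 9, 7, 4, 6]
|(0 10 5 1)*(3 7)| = 4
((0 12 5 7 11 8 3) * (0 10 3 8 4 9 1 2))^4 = [11, 5, 7, 3, 0, 9, 6, 1, 8, 12, 10, 2, 4] = (0 11 2 7 1 5 9 12 4)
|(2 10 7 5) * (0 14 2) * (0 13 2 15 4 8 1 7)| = |(0 14 15 4 8 1 7 5 13 2 10)| = 11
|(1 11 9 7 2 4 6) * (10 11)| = 8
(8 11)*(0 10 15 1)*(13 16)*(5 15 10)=(0 5 15 1)(8 11)(13 16)=[5, 0, 2, 3, 4, 15, 6, 7, 11, 9, 10, 8, 12, 16, 14, 1, 13]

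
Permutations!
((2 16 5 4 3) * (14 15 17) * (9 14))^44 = (17)(2 3 4 5 16) = [0, 1, 3, 4, 5, 16, 6, 7, 8, 9, 10, 11, 12, 13, 14, 15, 2, 17]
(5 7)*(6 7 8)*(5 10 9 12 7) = [0, 1, 2, 3, 4, 8, 5, 10, 6, 12, 9, 11, 7] = (5 8 6)(7 10 9 12)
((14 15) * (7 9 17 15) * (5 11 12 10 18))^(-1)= (5 18 10 12 11)(7 14 15 17 9)= [0, 1, 2, 3, 4, 18, 6, 14, 8, 7, 12, 5, 11, 13, 15, 17, 16, 9, 10]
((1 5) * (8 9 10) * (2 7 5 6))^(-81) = (10)(1 5 7 2 6) = [0, 5, 6, 3, 4, 7, 1, 2, 8, 9, 10]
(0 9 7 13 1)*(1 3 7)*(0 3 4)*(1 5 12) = [9, 3, 2, 7, 0, 12, 6, 13, 8, 5, 10, 11, 1, 4] = (0 9 5 12 1 3 7 13 4)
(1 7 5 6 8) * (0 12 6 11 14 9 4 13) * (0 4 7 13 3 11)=[12, 13, 2, 11, 3, 0, 8, 5, 1, 7, 10, 14, 6, 4, 9]=(0 12 6 8 1 13 4 3 11 14 9 7 5)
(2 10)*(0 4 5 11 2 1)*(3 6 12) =(0 4 5 11 2 10 1)(3 6 12) =[4, 0, 10, 6, 5, 11, 12, 7, 8, 9, 1, 2, 3]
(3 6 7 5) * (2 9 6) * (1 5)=(1 5 3 2 9 6 7)=[0, 5, 9, 2, 4, 3, 7, 1, 8, 6]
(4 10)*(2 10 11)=(2 10 4 11)=[0, 1, 10, 3, 11, 5, 6, 7, 8, 9, 4, 2]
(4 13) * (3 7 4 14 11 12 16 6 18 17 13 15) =[0, 1, 2, 7, 15, 5, 18, 4, 8, 9, 10, 12, 16, 14, 11, 3, 6, 13, 17] =(3 7 4 15)(6 18 17 13 14 11 12 16)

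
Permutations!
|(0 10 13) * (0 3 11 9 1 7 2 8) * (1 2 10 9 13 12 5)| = |(0 9 2 8)(1 7 10 12 5)(3 11 13)| = 60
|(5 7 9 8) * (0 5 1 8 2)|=10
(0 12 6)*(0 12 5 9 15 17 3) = (0 5 9 15 17 3)(6 12) = [5, 1, 2, 0, 4, 9, 12, 7, 8, 15, 10, 11, 6, 13, 14, 17, 16, 3]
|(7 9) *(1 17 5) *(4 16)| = |(1 17 5)(4 16)(7 9)| = 6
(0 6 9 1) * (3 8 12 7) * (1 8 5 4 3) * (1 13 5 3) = [6, 0, 2, 3, 1, 4, 9, 13, 12, 8, 10, 11, 7, 5] = (0 6 9 8 12 7 13 5 4 1)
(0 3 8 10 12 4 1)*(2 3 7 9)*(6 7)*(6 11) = (0 11 6 7 9 2 3 8 10 12 4 1) = [11, 0, 3, 8, 1, 5, 7, 9, 10, 2, 12, 6, 4]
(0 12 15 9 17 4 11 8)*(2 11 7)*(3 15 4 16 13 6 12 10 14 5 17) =[10, 1, 11, 15, 7, 17, 12, 2, 0, 3, 14, 8, 4, 6, 5, 9, 13, 16] =(0 10 14 5 17 16 13 6 12 4 7 2 11 8)(3 15 9)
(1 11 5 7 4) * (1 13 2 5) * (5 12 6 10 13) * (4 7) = (1 11)(2 12 6 10 13)(4 5) = [0, 11, 12, 3, 5, 4, 10, 7, 8, 9, 13, 1, 6, 2]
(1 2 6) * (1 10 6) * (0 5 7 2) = (0 5 7 2 1)(6 10) = [5, 0, 1, 3, 4, 7, 10, 2, 8, 9, 6]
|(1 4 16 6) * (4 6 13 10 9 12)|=|(1 6)(4 16 13 10 9 12)|=6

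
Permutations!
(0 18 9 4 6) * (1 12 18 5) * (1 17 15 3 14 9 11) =(0 5 17 15 3 14 9 4 6)(1 12 18 11) =[5, 12, 2, 14, 6, 17, 0, 7, 8, 4, 10, 1, 18, 13, 9, 3, 16, 15, 11]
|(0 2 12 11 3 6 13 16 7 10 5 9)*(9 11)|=|(0 2 12 9)(3 6 13 16 7 10 5 11)|=8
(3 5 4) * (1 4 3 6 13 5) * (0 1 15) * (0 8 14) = (0 1 4 6 13 5 3 15 8 14) = [1, 4, 2, 15, 6, 3, 13, 7, 14, 9, 10, 11, 12, 5, 0, 8]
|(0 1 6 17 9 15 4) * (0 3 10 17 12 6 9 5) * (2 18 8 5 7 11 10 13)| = |(0 1 9 15 4 3 13 2 18 8 5)(6 12)(7 11 10 17)| = 44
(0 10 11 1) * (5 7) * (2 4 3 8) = (0 10 11 1)(2 4 3 8)(5 7) = [10, 0, 4, 8, 3, 7, 6, 5, 2, 9, 11, 1]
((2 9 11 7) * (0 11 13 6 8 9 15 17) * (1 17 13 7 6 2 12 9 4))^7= [0, 1, 15, 3, 4, 5, 6, 12, 8, 7, 10, 11, 9, 2, 14, 13, 16, 17]= (17)(2 15 13)(7 12 9)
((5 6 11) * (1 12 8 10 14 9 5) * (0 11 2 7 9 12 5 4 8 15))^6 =(0 7 12 6 10 1 4)(2 14 5 8 11 9 15) =[7, 4, 14, 3, 0, 8, 10, 12, 11, 15, 1, 9, 6, 13, 5, 2]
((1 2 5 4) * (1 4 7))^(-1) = (1 7 5 2) = [0, 7, 1, 3, 4, 2, 6, 5]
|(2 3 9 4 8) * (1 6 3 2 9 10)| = |(1 6 3 10)(4 8 9)| = 12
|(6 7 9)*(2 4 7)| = |(2 4 7 9 6)| = 5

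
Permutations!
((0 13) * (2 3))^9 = (0 13)(2 3) = [13, 1, 3, 2, 4, 5, 6, 7, 8, 9, 10, 11, 12, 0]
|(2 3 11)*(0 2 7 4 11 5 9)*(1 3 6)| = |(0 2 6 1 3 5 9)(4 11 7)| = 21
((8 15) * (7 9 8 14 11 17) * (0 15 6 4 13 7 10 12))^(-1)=[12, 1, 2, 3, 6, 5, 8, 13, 9, 7, 17, 14, 10, 4, 15, 0, 16, 11]=(0 12 10 17 11 14 15)(4 6 8 9 7 13)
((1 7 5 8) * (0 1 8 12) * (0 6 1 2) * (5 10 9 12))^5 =[2, 6, 0, 3, 4, 5, 12, 1, 8, 10, 7, 11, 9] =(0 2)(1 6 12 9 10 7)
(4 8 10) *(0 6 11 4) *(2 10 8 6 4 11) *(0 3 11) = (0 4 6 2 10 3 11) = [4, 1, 10, 11, 6, 5, 2, 7, 8, 9, 3, 0]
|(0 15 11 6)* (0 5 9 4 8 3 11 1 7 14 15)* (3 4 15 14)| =8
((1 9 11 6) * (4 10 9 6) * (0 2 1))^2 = (0 1)(2 6)(4 9)(10 11) = [1, 0, 6, 3, 9, 5, 2, 7, 8, 4, 11, 10]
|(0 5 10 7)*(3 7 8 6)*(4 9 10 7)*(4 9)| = |(0 5 7)(3 9 10 8 6)| = 15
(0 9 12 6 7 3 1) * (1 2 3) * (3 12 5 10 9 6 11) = [6, 0, 12, 2, 4, 10, 7, 1, 8, 5, 9, 3, 11] = (0 6 7 1)(2 12 11 3)(5 10 9)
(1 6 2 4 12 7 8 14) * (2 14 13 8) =(1 6 14)(2 4 12 7)(8 13) =[0, 6, 4, 3, 12, 5, 14, 2, 13, 9, 10, 11, 7, 8, 1]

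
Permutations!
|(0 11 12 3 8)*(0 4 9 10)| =|(0 11 12 3 8 4 9 10)| =8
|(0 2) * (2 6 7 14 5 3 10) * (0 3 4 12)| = 21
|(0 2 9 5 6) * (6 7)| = |(0 2 9 5 7 6)| = 6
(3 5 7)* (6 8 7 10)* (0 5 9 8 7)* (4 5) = [4, 1, 2, 9, 5, 10, 7, 3, 0, 8, 6] = (0 4 5 10 6 7 3 9 8)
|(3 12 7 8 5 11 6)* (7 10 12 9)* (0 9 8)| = |(0 9 7)(3 8 5 11 6)(10 12)| = 30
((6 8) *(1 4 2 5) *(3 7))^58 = [0, 2, 1, 3, 5, 4, 6, 7, 8] = (8)(1 2)(4 5)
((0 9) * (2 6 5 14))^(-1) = (0 9)(2 14 5 6) = [9, 1, 14, 3, 4, 6, 2, 7, 8, 0, 10, 11, 12, 13, 5]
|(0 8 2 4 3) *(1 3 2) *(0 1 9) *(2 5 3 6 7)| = 21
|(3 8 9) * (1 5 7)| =|(1 5 7)(3 8 9)| =3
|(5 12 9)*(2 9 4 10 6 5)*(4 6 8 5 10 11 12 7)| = 8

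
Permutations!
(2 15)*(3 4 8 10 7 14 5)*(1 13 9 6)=[0, 13, 15, 4, 8, 3, 1, 14, 10, 6, 7, 11, 12, 9, 5, 2]=(1 13 9 6)(2 15)(3 4 8 10 7 14 5)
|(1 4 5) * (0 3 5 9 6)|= 7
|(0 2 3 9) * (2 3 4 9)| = |(0 3 2 4 9)| = 5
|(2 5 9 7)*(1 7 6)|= |(1 7 2 5 9 6)|= 6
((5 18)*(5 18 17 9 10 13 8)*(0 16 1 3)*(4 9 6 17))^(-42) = (18)(0 1)(3 16) = [1, 0, 2, 16, 4, 5, 6, 7, 8, 9, 10, 11, 12, 13, 14, 15, 3, 17, 18]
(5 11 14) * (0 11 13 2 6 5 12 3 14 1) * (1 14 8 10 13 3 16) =(0 11 14 12 16 1)(2 6 5 3 8 10 13) =[11, 0, 6, 8, 4, 3, 5, 7, 10, 9, 13, 14, 16, 2, 12, 15, 1]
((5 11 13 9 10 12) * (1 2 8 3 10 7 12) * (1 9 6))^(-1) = (1 6 13 11 5 12 7 9 10 3 8 2) = [0, 6, 1, 8, 4, 12, 13, 9, 2, 10, 3, 5, 7, 11]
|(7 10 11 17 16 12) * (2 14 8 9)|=12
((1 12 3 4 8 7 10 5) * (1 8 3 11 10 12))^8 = [0, 1, 2, 3, 4, 7, 6, 11, 12, 9, 8, 5, 10] = (5 7 11)(8 12 10)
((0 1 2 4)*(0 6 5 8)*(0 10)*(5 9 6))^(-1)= (0 10 8 5 4 2 1)(6 9)= [10, 0, 1, 3, 2, 4, 9, 7, 5, 6, 8]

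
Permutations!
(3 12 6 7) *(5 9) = (3 12 6 7)(5 9) = [0, 1, 2, 12, 4, 9, 7, 3, 8, 5, 10, 11, 6]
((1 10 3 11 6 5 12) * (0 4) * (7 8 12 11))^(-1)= (0 4)(1 12 8 7 3 10)(5 6 11)= [4, 12, 2, 10, 0, 6, 11, 3, 7, 9, 1, 5, 8]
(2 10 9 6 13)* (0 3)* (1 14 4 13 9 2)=(0 3)(1 14 4 13)(2 10)(6 9)=[3, 14, 10, 0, 13, 5, 9, 7, 8, 6, 2, 11, 12, 1, 4]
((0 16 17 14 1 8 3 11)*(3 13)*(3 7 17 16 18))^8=(18)(1 13 17)(7 14 8)=[0, 13, 2, 3, 4, 5, 6, 14, 7, 9, 10, 11, 12, 17, 8, 15, 16, 1, 18]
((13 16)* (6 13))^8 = (6 16 13) = [0, 1, 2, 3, 4, 5, 16, 7, 8, 9, 10, 11, 12, 6, 14, 15, 13]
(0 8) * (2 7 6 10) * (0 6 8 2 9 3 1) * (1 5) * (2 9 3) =(0 9 2 7 8 6 10 3 5 1) =[9, 0, 7, 5, 4, 1, 10, 8, 6, 2, 3]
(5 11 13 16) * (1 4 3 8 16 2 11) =[0, 4, 11, 8, 3, 1, 6, 7, 16, 9, 10, 13, 12, 2, 14, 15, 5] =(1 4 3 8 16 5)(2 11 13)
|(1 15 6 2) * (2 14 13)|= |(1 15 6 14 13 2)|= 6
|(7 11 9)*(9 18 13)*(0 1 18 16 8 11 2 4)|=24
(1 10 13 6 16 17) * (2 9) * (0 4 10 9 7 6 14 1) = (0 4 10 13 14 1 9 2 7 6 16 17) = [4, 9, 7, 3, 10, 5, 16, 6, 8, 2, 13, 11, 12, 14, 1, 15, 17, 0]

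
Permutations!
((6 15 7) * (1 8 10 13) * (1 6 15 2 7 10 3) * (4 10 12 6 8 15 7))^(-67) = [0, 6, 13, 12, 8, 5, 10, 7, 15, 9, 3, 11, 4, 1, 14, 2] = (1 6 10 3 12 4 8 15 2 13)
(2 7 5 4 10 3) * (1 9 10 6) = [0, 9, 7, 2, 6, 4, 1, 5, 8, 10, 3] = (1 9 10 3 2 7 5 4 6)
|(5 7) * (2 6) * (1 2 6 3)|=6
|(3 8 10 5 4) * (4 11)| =|(3 8 10 5 11 4)| =6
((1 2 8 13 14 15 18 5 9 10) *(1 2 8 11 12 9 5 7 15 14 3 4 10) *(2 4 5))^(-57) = [0, 11, 13, 1, 10, 8, 6, 7, 12, 2, 4, 3, 5, 9, 14, 15, 16, 17, 18] = (18)(1 11 3)(2 13 9)(4 10)(5 8 12)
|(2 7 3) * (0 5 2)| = |(0 5 2 7 3)| = 5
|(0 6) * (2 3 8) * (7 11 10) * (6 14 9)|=12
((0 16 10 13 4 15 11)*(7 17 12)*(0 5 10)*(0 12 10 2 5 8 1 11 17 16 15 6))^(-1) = [6, 8, 5, 3, 13, 2, 4, 12, 11, 9, 17, 1, 16, 10, 14, 0, 7, 15] = (0 6 4 13 10 17 15)(1 8 11)(2 5)(7 12 16)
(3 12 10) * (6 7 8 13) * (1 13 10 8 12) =(1 13 6 7 12 8 10 3) =[0, 13, 2, 1, 4, 5, 7, 12, 10, 9, 3, 11, 8, 6]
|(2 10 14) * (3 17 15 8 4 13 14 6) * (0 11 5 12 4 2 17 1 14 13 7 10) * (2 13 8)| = 14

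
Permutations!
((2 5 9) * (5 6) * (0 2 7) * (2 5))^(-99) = (0 5 9 7)(2 6) = [5, 1, 6, 3, 4, 9, 2, 0, 8, 7]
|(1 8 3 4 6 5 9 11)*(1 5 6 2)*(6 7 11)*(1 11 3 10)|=24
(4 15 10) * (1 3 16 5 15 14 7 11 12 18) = (1 3 16 5 15 10 4 14 7 11 12 18) = [0, 3, 2, 16, 14, 15, 6, 11, 8, 9, 4, 12, 18, 13, 7, 10, 5, 17, 1]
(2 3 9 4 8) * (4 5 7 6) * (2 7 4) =(2 3 9 5 4 8 7 6) =[0, 1, 3, 9, 8, 4, 2, 6, 7, 5]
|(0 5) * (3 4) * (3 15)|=6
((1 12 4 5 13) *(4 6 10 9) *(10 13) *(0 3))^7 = (0 3)(1 13 6 12)(4 9 10 5) = [3, 13, 2, 0, 9, 4, 12, 7, 8, 10, 5, 11, 1, 6]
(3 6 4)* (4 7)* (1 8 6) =(1 8 6 7 4 3) =[0, 8, 2, 1, 3, 5, 7, 4, 6]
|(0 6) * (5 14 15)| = 6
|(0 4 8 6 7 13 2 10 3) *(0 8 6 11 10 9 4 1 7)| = |(0 1 7 13 2 9 4 6)(3 8 11 10)| = 8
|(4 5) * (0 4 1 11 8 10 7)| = |(0 4 5 1 11 8 10 7)| = 8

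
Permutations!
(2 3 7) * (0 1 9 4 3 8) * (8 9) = (0 1 8)(2 9 4 3 7) = [1, 8, 9, 7, 3, 5, 6, 2, 0, 4]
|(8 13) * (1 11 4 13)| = |(1 11 4 13 8)| = 5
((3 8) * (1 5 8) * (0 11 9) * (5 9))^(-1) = (0 9 1 3 8 5 11) = [9, 3, 2, 8, 4, 11, 6, 7, 5, 1, 10, 0]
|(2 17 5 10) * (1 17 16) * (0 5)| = 7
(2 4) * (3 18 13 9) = (2 4)(3 18 13 9) = [0, 1, 4, 18, 2, 5, 6, 7, 8, 3, 10, 11, 12, 9, 14, 15, 16, 17, 13]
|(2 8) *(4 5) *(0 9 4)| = |(0 9 4 5)(2 8)| = 4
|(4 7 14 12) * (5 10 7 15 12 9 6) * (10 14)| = 12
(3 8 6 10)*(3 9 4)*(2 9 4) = [0, 1, 9, 8, 3, 5, 10, 7, 6, 2, 4] = (2 9)(3 8 6 10 4)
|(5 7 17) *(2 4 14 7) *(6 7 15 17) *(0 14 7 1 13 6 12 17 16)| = |(0 14 15 16)(1 13 6)(2 4 7 12 17 5)| = 12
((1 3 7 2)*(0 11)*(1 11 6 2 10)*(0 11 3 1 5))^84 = (11) = [0, 1, 2, 3, 4, 5, 6, 7, 8, 9, 10, 11]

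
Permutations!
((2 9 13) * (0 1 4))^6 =(13) =[0, 1, 2, 3, 4, 5, 6, 7, 8, 9, 10, 11, 12, 13]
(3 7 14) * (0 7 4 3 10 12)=(0 7 14 10 12)(3 4)=[7, 1, 2, 4, 3, 5, 6, 14, 8, 9, 12, 11, 0, 13, 10]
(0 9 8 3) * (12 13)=(0 9 8 3)(12 13)=[9, 1, 2, 0, 4, 5, 6, 7, 3, 8, 10, 11, 13, 12]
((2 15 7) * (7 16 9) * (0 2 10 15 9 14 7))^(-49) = (0 9 2)(7 10 15 16 14) = [9, 1, 0, 3, 4, 5, 6, 10, 8, 2, 15, 11, 12, 13, 7, 16, 14]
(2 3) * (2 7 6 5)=(2 3 7 6 5)=[0, 1, 3, 7, 4, 2, 5, 6]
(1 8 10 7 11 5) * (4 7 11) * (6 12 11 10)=(1 8 6 12 11 5)(4 7)=[0, 8, 2, 3, 7, 1, 12, 4, 6, 9, 10, 5, 11]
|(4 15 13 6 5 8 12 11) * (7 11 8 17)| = 8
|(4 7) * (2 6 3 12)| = |(2 6 3 12)(4 7)| = 4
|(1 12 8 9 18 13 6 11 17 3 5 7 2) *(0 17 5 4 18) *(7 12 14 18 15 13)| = 60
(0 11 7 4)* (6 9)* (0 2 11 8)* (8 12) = (0 12 8)(2 11 7 4)(6 9) = [12, 1, 11, 3, 2, 5, 9, 4, 0, 6, 10, 7, 8]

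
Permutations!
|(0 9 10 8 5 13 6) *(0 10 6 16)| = 8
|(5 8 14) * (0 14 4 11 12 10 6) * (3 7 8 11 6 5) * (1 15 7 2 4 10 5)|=|(0 14 3 2 4 6)(1 15 7 8 10)(5 11 12)|=30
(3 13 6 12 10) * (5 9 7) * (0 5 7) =(0 5 9)(3 13 6 12 10) =[5, 1, 2, 13, 4, 9, 12, 7, 8, 0, 3, 11, 10, 6]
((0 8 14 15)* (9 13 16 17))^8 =(17) =[0, 1, 2, 3, 4, 5, 6, 7, 8, 9, 10, 11, 12, 13, 14, 15, 16, 17]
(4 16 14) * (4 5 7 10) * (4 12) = [0, 1, 2, 3, 16, 7, 6, 10, 8, 9, 12, 11, 4, 13, 5, 15, 14] = (4 16 14 5 7 10 12)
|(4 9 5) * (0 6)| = 6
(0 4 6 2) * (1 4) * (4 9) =(0 1 9 4 6 2) =[1, 9, 0, 3, 6, 5, 2, 7, 8, 4]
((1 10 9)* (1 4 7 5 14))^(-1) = (1 14 5 7 4 9 10) = [0, 14, 2, 3, 9, 7, 6, 4, 8, 10, 1, 11, 12, 13, 5]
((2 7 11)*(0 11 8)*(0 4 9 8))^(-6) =(0 2)(7 11) =[2, 1, 0, 3, 4, 5, 6, 11, 8, 9, 10, 7]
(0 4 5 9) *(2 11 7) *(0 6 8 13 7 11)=[4, 1, 0, 3, 5, 9, 8, 2, 13, 6, 10, 11, 12, 7]=(0 4 5 9 6 8 13 7 2)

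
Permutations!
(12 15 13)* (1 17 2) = [0, 17, 1, 3, 4, 5, 6, 7, 8, 9, 10, 11, 15, 12, 14, 13, 16, 2] = (1 17 2)(12 15 13)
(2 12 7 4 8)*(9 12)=(2 9 12 7 4 8)=[0, 1, 9, 3, 8, 5, 6, 4, 2, 12, 10, 11, 7]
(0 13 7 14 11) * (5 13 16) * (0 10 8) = (0 16 5 13 7 14 11 10 8) = [16, 1, 2, 3, 4, 13, 6, 14, 0, 9, 8, 10, 12, 7, 11, 15, 5]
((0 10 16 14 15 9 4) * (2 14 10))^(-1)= (0 4 9 15 14 2)(10 16)= [4, 1, 0, 3, 9, 5, 6, 7, 8, 15, 16, 11, 12, 13, 2, 14, 10]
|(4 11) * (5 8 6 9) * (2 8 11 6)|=|(2 8)(4 6 9 5 11)|=10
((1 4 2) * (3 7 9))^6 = (9) = [0, 1, 2, 3, 4, 5, 6, 7, 8, 9]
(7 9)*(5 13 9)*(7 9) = (5 13 7) = [0, 1, 2, 3, 4, 13, 6, 5, 8, 9, 10, 11, 12, 7]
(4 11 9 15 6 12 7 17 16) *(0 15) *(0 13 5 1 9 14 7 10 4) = (0 15 6 12 10 4 11 14 7 17 16)(1 9 13 5) = [15, 9, 2, 3, 11, 1, 12, 17, 8, 13, 4, 14, 10, 5, 7, 6, 0, 16]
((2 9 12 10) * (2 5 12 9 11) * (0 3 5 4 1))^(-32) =(0 12 1 5 4 3 10) =[12, 5, 2, 10, 3, 4, 6, 7, 8, 9, 0, 11, 1]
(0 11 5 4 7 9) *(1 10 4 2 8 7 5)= [11, 10, 8, 3, 5, 2, 6, 9, 7, 0, 4, 1]= (0 11 1 10 4 5 2 8 7 9)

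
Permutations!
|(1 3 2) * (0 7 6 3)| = 6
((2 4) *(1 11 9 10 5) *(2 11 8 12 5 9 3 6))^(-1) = (1 5 12 8)(2 6 3 11 4)(9 10) = [0, 5, 6, 11, 2, 12, 3, 7, 1, 10, 9, 4, 8]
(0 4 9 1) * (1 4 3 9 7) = (0 3 9 4 7 1) = [3, 0, 2, 9, 7, 5, 6, 1, 8, 4]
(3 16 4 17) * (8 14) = [0, 1, 2, 16, 17, 5, 6, 7, 14, 9, 10, 11, 12, 13, 8, 15, 4, 3] = (3 16 4 17)(8 14)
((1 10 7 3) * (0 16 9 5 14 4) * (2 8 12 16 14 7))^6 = (1 9 2 7 12)(3 16 10 5 8) = [0, 9, 7, 16, 4, 8, 6, 12, 3, 2, 5, 11, 1, 13, 14, 15, 10]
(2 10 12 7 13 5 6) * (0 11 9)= (0 11 9)(2 10 12 7 13 5 6)= [11, 1, 10, 3, 4, 6, 2, 13, 8, 0, 12, 9, 7, 5]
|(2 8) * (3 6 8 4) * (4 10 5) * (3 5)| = |(2 10 3 6 8)(4 5)| = 10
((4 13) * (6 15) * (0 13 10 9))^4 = (15)(0 9 10 4 13) = [9, 1, 2, 3, 13, 5, 6, 7, 8, 10, 4, 11, 12, 0, 14, 15]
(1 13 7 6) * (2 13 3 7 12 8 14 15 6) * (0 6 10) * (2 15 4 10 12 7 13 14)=(0 6 1 3 13 7 15 12 8 2 14 4 10)=[6, 3, 14, 13, 10, 5, 1, 15, 2, 9, 0, 11, 8, 7, 4, 12]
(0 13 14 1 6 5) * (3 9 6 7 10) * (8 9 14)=(0 13 8 9 6 5)(1 7 10 3 14)=[13, 7, 2, 14, 4, 0, 5, 10, 9, 6, 3, 11, 12, 8, 1]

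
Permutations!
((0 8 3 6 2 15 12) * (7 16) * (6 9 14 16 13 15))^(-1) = (0 12 15 13 7 16 14 9 3 8)(2 6) = [12, 1, 6, 8, 4, 5, 2, 16, 0, 3, 10, 11, 15, 7, 9, 13, 14]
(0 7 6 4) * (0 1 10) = [7, 10, 2, 3, 1, 5, 4, 6, 8, 9, 0] = (0 7 6 4 1 10)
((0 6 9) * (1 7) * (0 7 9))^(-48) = (9) = [0, 1, 2, 3, 4, 5, 6, 7, 8, 9]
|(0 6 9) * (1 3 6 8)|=|(0 8 1 3 6 9)|=6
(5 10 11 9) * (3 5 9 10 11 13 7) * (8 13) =(3 5 11 10 8 13 7) =[0, 1, 2, 5, 4, 11, 6, 3, 13, 9, 8, 10, 12, 7]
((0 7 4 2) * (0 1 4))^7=(0 7)(1 4 2)=[7, 4, 1, 3, 2, 5, 6, 0]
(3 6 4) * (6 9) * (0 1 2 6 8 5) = (0 1 2 6 4 3 9 8 5) = [1, 2, 6, 9, 3, 0, 4, 7, 5, 8]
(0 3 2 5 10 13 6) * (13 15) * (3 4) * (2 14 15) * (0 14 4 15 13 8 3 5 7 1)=(0 15 8 3 4 5 10 2 7 1)(6 14 13)=[15, 0, 7, 4, 5, 10, 14, 1, 3, 9, 2, 11, 12, 6, 13, 8]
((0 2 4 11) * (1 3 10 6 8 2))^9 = (11) = [0, 1, 2, 3, 4, 5, 6, 7, 8, 9, 10, 11]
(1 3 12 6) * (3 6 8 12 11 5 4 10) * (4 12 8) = [0, 6, 2, 11, 10, 12, 1, 7, 8, 9, 3, 5, 4] = (1 6)(3 11 5 12 4 10)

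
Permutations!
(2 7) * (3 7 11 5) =[0, 1, 11, 7, 4, 3, 6, 2, 8, 9, 10, 5] =(2 11 5 3 7)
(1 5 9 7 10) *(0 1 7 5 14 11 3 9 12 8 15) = (0 1 14 11 3 9 5 12 8 15)(7 10) = [1, 14, 2, 9, 4, 12, 6, 10, 15, 5, 7, 3, 8, 13, 11, 0]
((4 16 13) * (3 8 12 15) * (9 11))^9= (16)(3 8 12 15)(9 11)= [0, 1, 2, 8, 4, 5, 6, 7, 12, 11, 10, 9, 15, 13, 14, 3, 16]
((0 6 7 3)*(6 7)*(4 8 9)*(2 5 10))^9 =(10) =[0, 1, 2, 3, 4, 5, 6, 7, 8, 9, 10]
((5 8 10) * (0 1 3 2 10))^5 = (0 5 2 1 8 10 3) = [5, 8, 1, 0, 4, 2, 6, 7, 10, 9, 3]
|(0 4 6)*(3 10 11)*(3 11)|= |(11)(0 4 6)(3 10)|= 6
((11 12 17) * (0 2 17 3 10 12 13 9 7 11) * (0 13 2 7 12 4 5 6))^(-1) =(0 6 5 4 10 3 12 9 13 17 2 11 7) =[6, 1, 11, 12, 10, 4, 5, 0, 8, 13, 3, 7, 9, 17, 14, 15, 16, 2]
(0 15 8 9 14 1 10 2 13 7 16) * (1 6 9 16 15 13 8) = (0 13 7 15 1 10 2 8 16)(6 9 14) = [13, 10, 8, 3, 4, 5, 9, 15, 16, 14, 2, 11, 12, 7, 6, 1, 0]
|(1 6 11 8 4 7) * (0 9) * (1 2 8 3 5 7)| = 18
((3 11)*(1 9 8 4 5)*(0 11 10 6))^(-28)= (0 3 6 11 10)(1 8 5 9 4)= [3, 8, 2, 6, 1, 9, 11, 7, 5, 4, 0, 10]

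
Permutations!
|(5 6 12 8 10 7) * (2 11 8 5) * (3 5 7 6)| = 14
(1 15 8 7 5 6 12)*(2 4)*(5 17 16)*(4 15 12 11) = [0, 12, 15, 3, 2, 6, 11, 17, 7, 9, 10, 4, 1, 13, 14, 8, 5, 16] = (1 12)(2 15 8 7 17 16 5 6 11 4)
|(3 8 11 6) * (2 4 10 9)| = |(2 4 10 9)(3 8 11 6)| = 4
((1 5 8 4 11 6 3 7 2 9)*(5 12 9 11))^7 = (1 12 9)(2 6 7 11 3)(4 5 8) = [0, 12, 6, 2, 5, 8, 7, 11, 4, 1, 10, 3, 9]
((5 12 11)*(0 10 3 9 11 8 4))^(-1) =(0 4 8 12 5 11 9 3 10) =[4, 1, 2, 10, 8, 11, 6, 7, 12, 3, 0, 9, 5]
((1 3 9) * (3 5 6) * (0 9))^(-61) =[3, 9, 2, 6, 4, 1, 5, 7, 8, 0] =(0 3 6 5 1 9)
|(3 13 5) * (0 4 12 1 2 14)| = 6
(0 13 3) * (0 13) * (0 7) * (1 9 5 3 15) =(0 7)(1 9 5 3 13 15) =[7, 9, 2, 13, 4, 3, 6, 0, 8, 5, 10, 11, 12, 15, 14, 1]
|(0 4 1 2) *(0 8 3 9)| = |(0 4 1 2 8 3 9)| = 7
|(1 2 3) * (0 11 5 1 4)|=|(0 11 5 1 2 3 4)|=7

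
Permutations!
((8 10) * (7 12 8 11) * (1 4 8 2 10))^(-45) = (12) = [0, 1, 2, 3, 4, 5, 6, 7, 8, 9, 10, 11, 12]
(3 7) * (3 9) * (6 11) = [0, 1, 2, 7, 4, 5, 11, 9, 8, 3, 10, 6] = (3 7 9)(6 11)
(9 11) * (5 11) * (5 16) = (5 11 9 16) = [0, 1, 2, 3, 4, 11, 6, 7, 8, 16, 10, 9, 12, 13, 14, 15, 5]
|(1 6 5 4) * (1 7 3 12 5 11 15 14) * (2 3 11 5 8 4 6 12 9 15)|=|(1 12 8 4 7 11 2 3 9 15 14)(5 6)|=22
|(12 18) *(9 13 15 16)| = |(9 13 15 16)(12 18)| = 4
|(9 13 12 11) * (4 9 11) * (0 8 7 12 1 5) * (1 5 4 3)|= |(0 8 7 12 3 1 4 9 13 5)|= 10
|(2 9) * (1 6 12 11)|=4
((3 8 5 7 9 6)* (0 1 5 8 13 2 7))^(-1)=(0 5 1)(2 13 3 6 9 7)=[5, 0, 13, 6, 4, 1, 9, 2, 8, 7, 10, 11, 12, 3]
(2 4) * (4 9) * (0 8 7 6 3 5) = (0 8 7 6 3 5)(2 9 4) = [8, 1, 9, 5, 2, 0, 3, 6, 7, 4]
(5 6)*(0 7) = (0 7)(5 6) = [7, 1, 2, 3, 4, 6, 5, 0]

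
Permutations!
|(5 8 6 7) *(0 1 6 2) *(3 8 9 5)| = |(0 1 6 7 3 8 2)(5 9)| = 14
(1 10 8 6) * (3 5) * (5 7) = (1 10 8 6)(3 7 5) = [0, 10, 2, 7, 4, 3, 1, 5, 6, 9, 8]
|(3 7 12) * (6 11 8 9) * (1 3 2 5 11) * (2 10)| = 11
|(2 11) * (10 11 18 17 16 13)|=7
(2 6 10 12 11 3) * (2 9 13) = (2 6 10 12 11 3 9 13) = [0, 1, 6, 9, 4, 5, 10, 7, 8, 13, 12, 3, 11, 2]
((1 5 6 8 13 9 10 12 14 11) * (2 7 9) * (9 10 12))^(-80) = [0, 13, 12, 3, 4, 2, 7, 14, 10, 1, 11, 8, 5, 9, 6] = (1 13 9)(2 12 5)(6 7 14)(8 10 11)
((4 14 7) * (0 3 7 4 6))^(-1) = (0 6 7 3)(4 14) = [6, 1, 2, 0, 14, 5, 7, 3, 8, 9, 10, 11, 12, 13, 4]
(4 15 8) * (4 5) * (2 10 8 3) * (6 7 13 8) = (2 10 6 7 13 8 5 4 15 3) = [0, 1, 10, 2, 15, 4, 7, 13, 5, 9, 6, 11, 12, 8, 14, 3]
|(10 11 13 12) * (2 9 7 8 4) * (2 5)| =12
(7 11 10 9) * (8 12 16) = (7 11 10 9)(8 12 16) = [0, 1, 2, 3, 4, 5, 6, 11, 12, 7, 9, 10, 16, 13, 14, 15, 8]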